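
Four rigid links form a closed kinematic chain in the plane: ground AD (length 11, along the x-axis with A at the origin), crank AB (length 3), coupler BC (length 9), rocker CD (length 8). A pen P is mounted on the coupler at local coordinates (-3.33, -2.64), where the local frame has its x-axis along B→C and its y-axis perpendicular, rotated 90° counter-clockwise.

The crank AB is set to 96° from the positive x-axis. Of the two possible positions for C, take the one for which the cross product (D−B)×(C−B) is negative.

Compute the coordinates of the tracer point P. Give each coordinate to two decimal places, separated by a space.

-4.32 4.40

A=(0,0), D=(11.00,0)
B = A + 3.00·(cos96°, sin96°) = (-0.3136, 2.9836)
|BD| = 11.7004
circle(B,9.00) ∩ circle(D,8.00): a=6.5767, h=6.1439
  candidates: C₊=(7.6123,7.2473) cross=71.886; C₋=(4.4790,-4.6343) cross=-71.886
  mode - wants cross < 0 → take C=(4.4790,-4.6343) (cross=-71.886)
ex = (C−B)/|BC| = (0.5325,-0.8464); ey = (0.8464,0.5325)
P = B + -3.33·ex + -2.64·ey = (-4.3214,4.3963)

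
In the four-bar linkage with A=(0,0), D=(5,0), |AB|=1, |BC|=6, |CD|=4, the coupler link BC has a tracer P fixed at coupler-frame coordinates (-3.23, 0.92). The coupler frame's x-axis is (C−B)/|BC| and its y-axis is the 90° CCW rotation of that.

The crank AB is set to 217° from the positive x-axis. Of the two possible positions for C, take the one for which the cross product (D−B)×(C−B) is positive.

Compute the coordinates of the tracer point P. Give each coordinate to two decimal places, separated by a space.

-3.72 -2.26

A=(0,0), D=(5.00,0)
B = A + 1.00·(cos217°, sin217°) = (-0.7986, -0.6018)
|BD| = 5.8298
circle(B,6.00) ∩ circle(D,4.00): a=4.6302, h=3.8159
  candidates: C₊=(3.4129,3.6717) cross=22.246; C₋=(4.2008,-3.9193) cross=-22.246
  mode + wants cross > 0 → take C=(3.4129,3.6717) (cross=22.246)
ex = (C−B)/|BC| = (0.7019,0.7122); ey = (-0.7122,0.7019)
P = B + -3.23·ex + 0.92·ey = (-3.7211,-2.2566)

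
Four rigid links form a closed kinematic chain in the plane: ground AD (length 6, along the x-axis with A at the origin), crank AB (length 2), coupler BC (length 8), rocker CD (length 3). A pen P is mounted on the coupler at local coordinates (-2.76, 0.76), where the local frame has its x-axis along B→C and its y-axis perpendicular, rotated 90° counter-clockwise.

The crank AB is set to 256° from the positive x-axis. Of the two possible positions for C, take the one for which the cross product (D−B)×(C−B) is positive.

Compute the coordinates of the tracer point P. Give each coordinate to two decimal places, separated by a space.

-3.13 -3.04

A=(0,0), D=(6.00,0)
B = A + 2.00·(cos256°, sin256°) = (-0.4838, -1.9406)
|BD| = 6.7680
circle(B,8.00) ∩ circle(D,3.00): a=7.4472, h=2.9221
  candidates: C₊=(5.8128,2.9942) cross=19.777; C₋=(7.4885,-2.6047) cross=-19.777
  mode + wants cross > 0 → take C=(5.8128,2.9942) (cross=19.777)
ex = (C−B)/|BC| = (0.7871,0.6168); ey = (-0.6168,0.7871)
P = B + -2.76·ex + 0.76·ey = (-3.1250,-3.0449)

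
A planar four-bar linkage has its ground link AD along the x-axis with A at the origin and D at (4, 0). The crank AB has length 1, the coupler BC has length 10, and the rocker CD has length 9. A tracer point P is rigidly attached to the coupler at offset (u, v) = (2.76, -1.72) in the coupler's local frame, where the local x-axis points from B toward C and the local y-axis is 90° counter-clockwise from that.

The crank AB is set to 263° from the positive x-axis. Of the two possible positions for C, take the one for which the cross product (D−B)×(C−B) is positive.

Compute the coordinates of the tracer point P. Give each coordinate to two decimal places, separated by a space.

A=(0,0), D=(4.00,0)
B = A + 1.00·(cos263°, sin263°) = (-0.1219, -0.9925)
|BD| = 4.2397
circle(B,10.00) ∩ circle(D,9.00): a=4.3606, h=8.9992
  candidates: C₊=(2.0107,8.7774) cross=38.154; C₋=(6.2243,-8.7208) cross=-38.154
  mode + wants cross > 0 → take C=(2.0107,8.7774) (cross=38.154)
ex = (C−B)/|BC| = (0.2133,0.9770); ey = (-0.9770,0.2133)
P = B + 2.76·ex + -1.72·ey = (2.1472,1.3372)

2.15 1.34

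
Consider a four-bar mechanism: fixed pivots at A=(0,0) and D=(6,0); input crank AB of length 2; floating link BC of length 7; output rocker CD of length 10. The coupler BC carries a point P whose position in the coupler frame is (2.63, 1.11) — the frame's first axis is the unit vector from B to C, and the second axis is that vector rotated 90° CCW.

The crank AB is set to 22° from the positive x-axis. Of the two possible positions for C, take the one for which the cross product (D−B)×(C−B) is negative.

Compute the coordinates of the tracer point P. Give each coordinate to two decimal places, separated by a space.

A=(0,0), D=(6.00,0)
B = A + 2.00·(cos22°, sin22°) = (1.8544, 0.7492)
|BD| = 4.2128
circle(B,7.00) ∩ circle(D,10.00): a=-3.9466, h=5.7814
  candidates: C₊=(-1.0011,7.1403) cross=24.356; C₋=(-3.0575,-4.2381) cross=-24.356
  mode - wants cross < 0 → take C=(-3.0575,-4.2381) (cross=-24.356)
ex = (C−B)/|BC| = (-0.7017,-0.7125); ey = (0.7125,-0.7017)
P = B + 2.63·ex + 1.11·ey = (0.7998,-1.9035)

0.80 -1.90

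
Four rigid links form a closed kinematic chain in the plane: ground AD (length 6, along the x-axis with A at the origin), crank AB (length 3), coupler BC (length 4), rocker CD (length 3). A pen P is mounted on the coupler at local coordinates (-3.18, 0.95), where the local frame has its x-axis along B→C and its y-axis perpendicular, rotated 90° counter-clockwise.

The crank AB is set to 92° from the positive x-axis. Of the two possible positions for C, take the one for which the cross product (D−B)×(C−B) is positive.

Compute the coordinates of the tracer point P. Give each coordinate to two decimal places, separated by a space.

-2.95 4.71

A=(0,0), D=(6.00,0)
B = A + 3.00·(cos92°, sin92°) = (-0.1047, 2.9982)
|BD| = 6.8012
circle(B,4.00) ∩ circle(D,3.00): a=3.9152, h=0.8192
  candidates: C₊=(3.7707,2.0075) cross=5.571; C₋=(3.0484,0.5369) cross=-5.571
  mode + wants cross > 0 → take C=(3.7707,2.0075) (cross=5.571)
ex = (C−B)/|BC| = (0.9688,-0.2477); ey = (0.2477,0.9688)
P = B + -3.18·ex + 0.95·ey = (-2.9504,4.7061)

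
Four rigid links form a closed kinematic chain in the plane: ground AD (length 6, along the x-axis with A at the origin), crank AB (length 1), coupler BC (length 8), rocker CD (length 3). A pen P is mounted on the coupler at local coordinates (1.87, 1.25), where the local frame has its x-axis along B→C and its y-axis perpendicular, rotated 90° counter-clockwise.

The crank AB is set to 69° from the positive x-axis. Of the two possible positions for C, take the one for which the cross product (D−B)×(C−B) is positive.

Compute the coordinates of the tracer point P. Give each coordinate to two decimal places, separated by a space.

A=(0,0), D=(6.00,0)
B = A + 1.00·(cos69°, sin69°) = (0.3584, 0.9336)
|BD| = 5.7184
circle(B,8.00) ∩ circle(D,3.00): a=7.6683, h=2.2799
  candidates: C₊=(8.2960,1.9310) cross=13.037; C₋=(7.5515,-2.5676) cross=-13.037
  mode + wants cross > 0 → take C=(8.2960,1.9310) (cross=13.037)
ex = (C−B)/|BC| = (0.9922,0.1247); ey = (-0.1247,0.9922)
P = B + 1.87·ex + 1.25·ey = (2.0579,2.4070)

2.06 2.41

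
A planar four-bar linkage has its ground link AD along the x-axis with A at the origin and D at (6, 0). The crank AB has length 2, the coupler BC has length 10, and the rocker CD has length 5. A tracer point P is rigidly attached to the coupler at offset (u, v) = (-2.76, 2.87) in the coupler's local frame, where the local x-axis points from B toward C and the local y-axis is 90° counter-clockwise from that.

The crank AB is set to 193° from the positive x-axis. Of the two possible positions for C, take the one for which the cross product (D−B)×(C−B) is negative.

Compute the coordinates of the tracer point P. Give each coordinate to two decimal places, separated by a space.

-3.14 3.35

A=(0,0), D=(6.00,0)
B = A + 2.00·(cos193°, sin193°) = (-1.9487, -0.4499)
|BD| = 7.9615
circle(B,10.00) ∩ circle(D,5.00): a=8.6909, h=4.9465
  candidates: C₊=(6.4488,4.9798) cross=39.381; C₋=(7.0078,-4.8974) cross=-39.381
  mode - wants cross < 0 → take C=(7.0078,-4.8974) (cross=-39.381)
ex = (C−B)/|BC| = (0.8957,-0.4447); ey = (0.4447,0.8957)
P = B + -2.76·ex + 2.87·ey = (-3.1443,3.3481)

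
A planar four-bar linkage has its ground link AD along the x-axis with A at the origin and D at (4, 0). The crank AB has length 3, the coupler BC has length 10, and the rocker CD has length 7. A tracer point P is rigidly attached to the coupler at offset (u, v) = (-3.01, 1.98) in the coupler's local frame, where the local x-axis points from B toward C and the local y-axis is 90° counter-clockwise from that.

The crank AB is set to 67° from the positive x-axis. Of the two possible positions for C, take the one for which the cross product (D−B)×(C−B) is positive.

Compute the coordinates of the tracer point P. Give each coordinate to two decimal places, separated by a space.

-1.37 5.31

A=(0,0), D=(4.00,0)
B = A + 3.00·(cos67°, sin67°) = (1.1722, 2.7615)
|BD| = 3.9525
circle(B,10.00) ∩ circle(D,7.00): a=8.4278, h=5.3825
  candidates: C₊=(10.9624,0.7241) cross=21.275; C₋=(3.4412,-6.9777) cross=-21.275
  mode + wants cross > 0 → take C=(10.9624,0.7241) (cross=21.275)
ex = (C−B)/|BC| = (0.9790,-0.2037); ey = (0.2037,0.9790)
P = B + -3.01·ex + 1.98·ey = (-1.3713,5.3132)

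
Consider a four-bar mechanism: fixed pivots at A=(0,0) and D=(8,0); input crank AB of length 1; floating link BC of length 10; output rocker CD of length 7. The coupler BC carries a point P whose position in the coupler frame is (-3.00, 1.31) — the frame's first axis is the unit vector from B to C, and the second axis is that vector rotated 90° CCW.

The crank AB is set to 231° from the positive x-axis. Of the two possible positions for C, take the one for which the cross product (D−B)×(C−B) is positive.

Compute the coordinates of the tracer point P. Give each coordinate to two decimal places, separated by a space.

A=(0,0), D=(8.00,0)
B = A + 1.00·(cos231°, sin231°) = (-0.6293, -0.7771)
|BD| = 8.6642
circle(B,10.00) ∩ circle(D,7.00): a=7.2753, h=6.8608
  candidates: C₊=(6.0012,6.7086) cross=59.444; C₋=(7.2320,-6.9577) cross=-59.444
  mode + wants cross > 0 → take C=(6.0012,6.7086) (cross=59.444)
ex = (C−B)/|BC| = (0.6631,0.7486); ey = (-0.7486,0.6631)
P = B + -3.00·ex + 1.31·ey = (-3.5991,-2.1543)

-3.60 -2.15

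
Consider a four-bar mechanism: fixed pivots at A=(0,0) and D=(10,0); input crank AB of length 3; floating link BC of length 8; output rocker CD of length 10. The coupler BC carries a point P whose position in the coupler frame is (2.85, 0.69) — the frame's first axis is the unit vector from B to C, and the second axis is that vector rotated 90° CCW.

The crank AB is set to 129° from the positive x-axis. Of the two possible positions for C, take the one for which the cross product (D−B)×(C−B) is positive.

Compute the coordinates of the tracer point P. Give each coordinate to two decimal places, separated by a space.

-0.32 4.81

A=(0,0), D=(10.00,0)
B = A + 3.00·(cos129°, sin129°) = (-1.8880, 2.3314)
|BD| = 12.1144
circle(B,8.00) ∩ circle(D,10.00): a=4.5714, h=6.5652
  candidates: C₊=(3.8615,7.8942) cross=79.534; C₋=(1.3345,-4.9909) cross=-79.534
  mode + wants cross > 0 → take C=(3.8615,7.8942) (cross=79.534)
ex = (C−B)/|BC| = (0.7187,0.6953); ey = (-0.6953,0.7187)
P = B + 2.85·ex + 0.69·ey = (-0.3195,4.8091)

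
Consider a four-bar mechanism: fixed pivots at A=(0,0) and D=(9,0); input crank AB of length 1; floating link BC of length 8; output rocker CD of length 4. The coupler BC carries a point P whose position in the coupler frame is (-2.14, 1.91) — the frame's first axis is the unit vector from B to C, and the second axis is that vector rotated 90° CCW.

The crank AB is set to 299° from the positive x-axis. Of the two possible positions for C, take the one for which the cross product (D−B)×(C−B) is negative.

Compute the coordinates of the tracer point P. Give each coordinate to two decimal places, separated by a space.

A=(0,0), D=(9.00,0)
B = A + 1.00·(cos299°, sin299°) = (0.4848, -0.8746)
|BD| = 8.5600
circle(B,8.00) ∩ circle(D,4.00): a=7.0837, h=3.7176
  candidates: C₊=(7.1516,3.5473) cross=31.823; C₋=(7.9113,-3.8490) cross=-31.823
  mode - wants cross < 0 → take C=(7.9113,-3.8490) (cross=-31.823)
ex = (C−B)/|BC| = (0.9283,-0.3718); ey = (0.3718,0.9283)
P = B + -2.14·ex + 1.91·ey = (-0.7916,1.6941)

-0.79 1.69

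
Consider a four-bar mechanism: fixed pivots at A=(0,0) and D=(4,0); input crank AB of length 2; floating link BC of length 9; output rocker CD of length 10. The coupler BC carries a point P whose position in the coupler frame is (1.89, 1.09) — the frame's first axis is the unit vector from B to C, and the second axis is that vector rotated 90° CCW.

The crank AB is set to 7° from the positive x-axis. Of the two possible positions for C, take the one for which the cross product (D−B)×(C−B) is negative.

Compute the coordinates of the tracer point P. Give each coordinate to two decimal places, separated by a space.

A=(0,0), D=(4.00,0)
B = A + 2.00·(cos7°, sin7°) = (1.9851, 0.2437)
|BD| = 2.0296
circle(B,9.00) ∩ circle(D,10.00): a=-3.6659, h=8.2195
  candidates: C₊=(-0.6672,8.8440) cross=16.682; C₋=(-2.6414,-7.4761) cross=-16.682
  mode - wants cross < 0 → take C=(-2.6414,-7.4761) (cross=-16.682)
ex = (C−B)/|BC| = (-0.5141,-0.8578); ey = (0.8578,-0.5141)
P = B + 1.89·ex + 1.09·ey = (1.9485,-1.9377)

1.95 -1.94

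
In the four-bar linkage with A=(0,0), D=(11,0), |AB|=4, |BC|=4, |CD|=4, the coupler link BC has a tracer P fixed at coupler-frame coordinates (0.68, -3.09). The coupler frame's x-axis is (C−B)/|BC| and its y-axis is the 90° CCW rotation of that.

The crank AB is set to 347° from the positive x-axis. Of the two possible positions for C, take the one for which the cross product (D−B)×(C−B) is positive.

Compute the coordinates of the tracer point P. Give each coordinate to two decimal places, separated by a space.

A=(0,0), D=(11.00,0)
B = A + 4.00·(cos347°, sin347°) = (3.8975, -0.8998)
|BD| = 7.1593
circle(B,4.00) ∩ circle(D,4.00): a=3.5796, h=1.7850
  candidates: C₊=(7.2244,1.3209) cross=12.779; C₋=(7.6731,-2.2207) cross=-12.779
  mode + wants cross > 0 → take C=(7.2244,1.3209) (cross=12.779)
ex = (C−B)/|BC| = (0.8317,0.5552); ey = (-0.5552,0.8317)
P = B + 0.68·ex + -3.09·ey = (6.1786,-3.0923)

6.18 -3.09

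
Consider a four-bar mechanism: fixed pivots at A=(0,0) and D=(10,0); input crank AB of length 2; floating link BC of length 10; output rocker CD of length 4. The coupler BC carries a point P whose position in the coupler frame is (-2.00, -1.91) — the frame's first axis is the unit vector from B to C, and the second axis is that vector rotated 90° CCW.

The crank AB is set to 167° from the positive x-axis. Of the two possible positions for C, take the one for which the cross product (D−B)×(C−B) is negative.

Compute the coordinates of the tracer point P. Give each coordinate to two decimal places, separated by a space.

-4.49 -0.64

A=(0,0), D=(10.00,0)
B = A + 2.00·(cos167°, sin167°) = (-1.9487, 0.4499)
|BD| = 11.9572
circle(B,10.00) ∩ circle(D,4.00): a=9.4911, h=3.1494
  candidates: C₊=(7.6542,3.2399) cross=37.658; C₋=(7.4172,-3.0543) cross=-37.658
  mode - wants cross < 0 → take C=(7.4172,-3.0543) (cross=-37.658)
ex = (C−B)/|BC| = (0.9366,-0.3504); ey = (0.3504,0.9366)
P = B + -2.00·ex + -1.91·ey = (-4.4912,-0.6381)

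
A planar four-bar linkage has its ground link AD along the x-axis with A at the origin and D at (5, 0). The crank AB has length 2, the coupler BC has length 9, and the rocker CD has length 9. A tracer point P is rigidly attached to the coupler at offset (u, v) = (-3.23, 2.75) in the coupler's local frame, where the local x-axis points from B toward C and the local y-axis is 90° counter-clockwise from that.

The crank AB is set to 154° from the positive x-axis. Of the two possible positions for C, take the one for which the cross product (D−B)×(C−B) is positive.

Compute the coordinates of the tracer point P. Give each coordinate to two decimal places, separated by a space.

A=(0,0), D=(5.00,0)
B = A + 2.00·(cos154°, sin154°) = (-1.7976, 0.8767)
|BD| = 6.8539
circle(B,9.00) ∩ circle(D,9.00): a=3.4269, h=8.3220
  candidates: C₊=(2.6657,8.6920) cross=57.038; C₋=(0.5367,-7.8153) cross=-57.038
  mode + wants cross > 0 → take C=(2.6657,8.6920) (cross=57.038)
ex = (C−B)/|BC| = (0.4959,0.8684); ey = (-0.8684,0.4959)
P = B + -3.23·ex + 2.75·ey = (-5.7874,-0.5643)

-5.79 -0.56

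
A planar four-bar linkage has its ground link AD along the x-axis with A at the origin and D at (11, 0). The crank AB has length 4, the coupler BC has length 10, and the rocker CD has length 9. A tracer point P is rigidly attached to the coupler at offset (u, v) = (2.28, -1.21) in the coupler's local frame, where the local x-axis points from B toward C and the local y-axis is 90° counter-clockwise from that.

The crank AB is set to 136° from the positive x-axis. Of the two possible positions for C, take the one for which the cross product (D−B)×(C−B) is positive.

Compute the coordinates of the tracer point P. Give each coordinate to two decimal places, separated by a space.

A=(0,0), D=(11.00,0)
B = A + 4.00·(cos136°, sin136°) = (-2.8774, 2.7786)
|BD| = 14.1528
circle(B,10.00) ∩ circle(D,9.00): a=7.7476, h=6.3225
  candidates: C₊=(5.9608,7.4570) cross=89.481; C₋=(3.4782,-4.9419) cross=-89.481
  mode + wants cross > 0 → take C=(5.9608,7.4570) (cross=89.481)
ex = (C−B)/|BC| = (0.8838,0.4678); ey = (-0.4678,0.8838)
P = B + 2.28·ex + -1.21·ey = (-0.2962,2.7759)

-0.30 2.78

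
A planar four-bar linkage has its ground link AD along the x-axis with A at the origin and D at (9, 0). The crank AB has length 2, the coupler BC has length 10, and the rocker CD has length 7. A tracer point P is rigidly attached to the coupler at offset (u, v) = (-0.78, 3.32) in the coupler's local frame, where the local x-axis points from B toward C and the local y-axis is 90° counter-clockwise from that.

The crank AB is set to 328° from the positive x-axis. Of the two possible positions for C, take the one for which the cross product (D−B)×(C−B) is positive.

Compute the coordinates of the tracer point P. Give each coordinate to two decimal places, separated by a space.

A=(0,0), D=(9.00,0)
B = A + 2.00·(cos328°, sin328°) = (1.6961, -1.0598)
|BD| = 7.3804
circle(B,10.00) ∩ circle(D,7.00): a=7.1453, h=6.9961
  candidates: C₊=(7.7627,6.8898) cross=51.634; C₋=(9.7720,-6.9573) cross=-51.634
  mode + wants cross > 0 → take C=(7.7627,6.8898) (cross=51.634)
ex = (C−B)/|BC| = (0.6067,0.7950); ey = (-0.7950,0.6067)
P = B + -0.78·ex + 3.32·ey = (-1.4164,0.3342)

-1.42 0.33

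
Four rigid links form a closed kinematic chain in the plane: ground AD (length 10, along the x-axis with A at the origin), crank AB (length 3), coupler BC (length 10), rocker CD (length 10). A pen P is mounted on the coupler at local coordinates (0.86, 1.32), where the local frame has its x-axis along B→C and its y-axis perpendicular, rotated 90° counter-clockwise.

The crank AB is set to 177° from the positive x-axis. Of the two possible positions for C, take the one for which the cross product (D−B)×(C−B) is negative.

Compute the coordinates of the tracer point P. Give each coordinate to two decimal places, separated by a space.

-1.43 0.34

A=(0,0), D=(10.00,0)
B = A + 3.00·(cos177°, sin177°) = (-2.9959, 0.1570)
|BD| = 12.9968
circle(B,10.00) ∩ circle(D,10.00): a=6.4984, h=7.6007
  candidates: C₊=(3.5939,7.6786) cross=98.785; C₋=(3.4102,-7.5216) cross=-98.785
  mode - wants cross < 0 → take C=(3.4102,-7.5216) (cross=-98.785)
ex = (C−B)/|BC| = (0.6406,-0.7679); ey = (0.7679,0.6406)
P = B + 0.86·ex + 1.32·ey = (-1.4314,0.3423)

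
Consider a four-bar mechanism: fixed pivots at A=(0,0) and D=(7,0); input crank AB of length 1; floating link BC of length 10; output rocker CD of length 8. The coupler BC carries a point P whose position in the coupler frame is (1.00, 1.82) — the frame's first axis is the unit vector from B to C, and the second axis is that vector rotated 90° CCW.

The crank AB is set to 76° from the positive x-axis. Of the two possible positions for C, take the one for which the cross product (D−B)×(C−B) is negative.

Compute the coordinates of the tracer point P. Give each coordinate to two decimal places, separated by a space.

2.32 0.98

A=(0,0), D=(7.00,0)
B = A + 1.00·(cos76°, sin76°) = (0.2419, 0.9703)
|BD| = 6.8274
circle(B,10.00) ∩ circle(D,8.00): a=6.0501, h=7.9622
  candidates: C₊=(7.3622,7.9918) cross=54.361; C₋=(5.0991,-7.7709) cross=-54.361
  mode - wants cross < 0 → take C=(5.0991,-7.7709) (cross=-54.361)
ex = (C−B)/|BC| = (0.4857,-0.8741); ey = (0.8741,0.4857)
P = B + 1.00·ex + 1.82·ey = (2.3185,0.9802)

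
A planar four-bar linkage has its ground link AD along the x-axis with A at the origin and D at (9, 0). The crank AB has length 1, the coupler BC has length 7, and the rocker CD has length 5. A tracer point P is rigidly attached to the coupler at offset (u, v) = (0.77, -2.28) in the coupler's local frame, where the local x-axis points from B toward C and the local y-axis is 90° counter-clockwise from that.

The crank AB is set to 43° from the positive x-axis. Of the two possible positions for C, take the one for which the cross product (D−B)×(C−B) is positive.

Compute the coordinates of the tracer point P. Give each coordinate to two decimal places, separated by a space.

A=(0,0), D=(9.00,0)
B = A + 1.00·(cos43°, sin43°) = (0.7314, 0.6820)
|BD| = 8.2967
circle(B,7.00) ∩ circle(D,5.00): a=5.5947, h=4.2070
  candidates: C₊=(6.6530,4.4149) cross=34.905; C₋=(5.9613,-3.9707) cross=-34.905
  mode + wants cross > 0 → take C=(6.6530,4.4149) (cross=34.905)
ex = (C−B)/|BC| = (0.8459,0.5333); ey = (-0.5333,0.8459)
P = B + 0.77·ex + -2.28·ey = (2.5986,-0.8361)

2.60 -0.84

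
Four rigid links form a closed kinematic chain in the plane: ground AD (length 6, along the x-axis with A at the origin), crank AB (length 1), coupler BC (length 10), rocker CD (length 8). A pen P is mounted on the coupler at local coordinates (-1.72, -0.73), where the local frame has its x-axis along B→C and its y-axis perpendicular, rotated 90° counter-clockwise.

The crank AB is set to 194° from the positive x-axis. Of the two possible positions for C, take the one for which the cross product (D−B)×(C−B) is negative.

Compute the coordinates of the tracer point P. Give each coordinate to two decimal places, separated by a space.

-2.63 0.63

A=(0,0), D=(6.00,0)
B = A + 1.00·(cos194°, sin194°) = (-0.9703, -0.2419)
|BD| = 6.9745
circle(B,10.00) ∩ circle(D,8.00): a=6.0681, h=7.9485
  candidates: C₊=(4.8184,7.9123) cross=55.437; C₋=(5.3698,-7.9751) cross=-55.437
  mode - wants cross < 0 → take C=(5.3698,-7.9751) (cross=-55.437)
ex = (C−B)/|BC| = (0.6340,-0.7733); ey = (0.7733,0.6340)
P = B + -1.72·ex + -0.73·ey = (-2.6253,0.6254)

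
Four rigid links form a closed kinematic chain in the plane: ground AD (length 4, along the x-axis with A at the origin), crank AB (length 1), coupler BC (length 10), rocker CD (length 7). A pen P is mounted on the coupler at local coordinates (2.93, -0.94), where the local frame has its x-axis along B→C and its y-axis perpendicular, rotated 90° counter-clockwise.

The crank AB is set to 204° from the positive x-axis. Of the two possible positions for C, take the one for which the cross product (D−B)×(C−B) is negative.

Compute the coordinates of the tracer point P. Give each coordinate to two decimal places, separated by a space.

A=(0,0), D=(4.00,0)
B = A + 1.00·(cos204°, sin204°) = (-0.9135, -0.4067)
|BD| = 4.9304
circle(B,10.00) ∩ circle(D,7.00): a=7.6372, h=6.4555
  candidates: C₊=(6.1651,6.6568) cross=31.828; C₋=(7.2302,-6.2101) cross=-31.828
  mode - wants cross < 0 → take C=(7.2302,-6.2101) (cross=-31.828)
ex = (C−B)/|BC| = (0.8144,-0.5803); ey = (0.5803,0.8144)
P = B + 2.93·ex + -0.94·ey = (0.9271,-2.8726)

0.93 -2.87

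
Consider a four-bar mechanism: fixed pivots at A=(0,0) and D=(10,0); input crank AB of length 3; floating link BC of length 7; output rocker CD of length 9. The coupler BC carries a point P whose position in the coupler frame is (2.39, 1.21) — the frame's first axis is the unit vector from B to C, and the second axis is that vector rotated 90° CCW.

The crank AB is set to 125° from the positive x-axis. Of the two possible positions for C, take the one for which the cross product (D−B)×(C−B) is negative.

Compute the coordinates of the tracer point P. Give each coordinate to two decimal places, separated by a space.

0.52 0.99

A=(0,0), D=(10.00,0)
B = A + 3.00·(cos125°, sin125°) = (-1.7207, 2.4575)
|BD| = 11.9756
circle(B,7.00) ∩ circle(D,9.00): a=4.6517, h=5.2308
  candidates: C₊=(3.9054,6.6224) cross=62.642; C₋=(1.7586,-3.6166) cross=-62.642
  mode - wants cross < 0 → take C=(1.7586,-3.6166) (cross=-62.642)
ex = (C−B)/|BC| = (0.4971,-0.8677); ey = (0.8677,0.4971)
P = B + 2.39·ex + 1.21·ey = (0.5172,0.9850)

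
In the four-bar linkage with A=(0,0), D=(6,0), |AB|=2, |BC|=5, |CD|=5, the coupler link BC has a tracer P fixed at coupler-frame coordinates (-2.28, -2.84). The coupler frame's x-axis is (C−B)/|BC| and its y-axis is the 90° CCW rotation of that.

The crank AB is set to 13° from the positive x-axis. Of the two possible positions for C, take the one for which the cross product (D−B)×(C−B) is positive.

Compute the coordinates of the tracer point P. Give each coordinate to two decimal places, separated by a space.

3.24 -2.95

A=(0,0), D=(6.00,0)
B = A + 2.00·(cos13°, sin13°) = (1.9487, 0.4499)
|BD| = 4.0762
circle(B,5.00) ∩ circle(D,5.00): a=2.0381, h=4.5658
  candidates: C₊=(4.4783,4.7628) cross=18.611; C₋=(3.4704,-4.3129) cross=-18.611
  mode + wants cross > 0 → take C=(4.4783,4.7628) (cross=18.611)
ex = (C−B)/|BC| = (0.5059,0.8626); ey = (-0.8626,0.5059)
P = B + -2.28·ex + -2.84·ey = (3.2450,-2.9536)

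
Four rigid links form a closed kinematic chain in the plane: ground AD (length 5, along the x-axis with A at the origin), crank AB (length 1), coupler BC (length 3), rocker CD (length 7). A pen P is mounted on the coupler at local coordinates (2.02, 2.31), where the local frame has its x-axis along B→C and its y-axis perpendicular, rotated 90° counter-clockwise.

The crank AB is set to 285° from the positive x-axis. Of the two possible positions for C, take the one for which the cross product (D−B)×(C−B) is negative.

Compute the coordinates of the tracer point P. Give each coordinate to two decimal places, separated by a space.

1.58 -3.74

A=(0,0), D=(5.00,0)
B = A + 1.00·(cos285°, sin285°) = (0.2588, -0.9659)
|BD| = 4.8386
circle(B,3.00) ∩ circle(D,7.00): a=-1.7142, h=2.4620
  candidates: C₊=(-1.9123,1.1044) cross=11.913; C₋=(-0.9293,-3.7206) cross=-11.913
  mode - wants cross < 0 → take C=(-0.9293,-3.7206) (cross=-11.913)
ex = (C−B)/|BC| = (-0.3961,-0.9182); ey = (0.9182,-0.3961)
P = B + 2.02·ex + 2.31·ey = (1.5799,-3.7356)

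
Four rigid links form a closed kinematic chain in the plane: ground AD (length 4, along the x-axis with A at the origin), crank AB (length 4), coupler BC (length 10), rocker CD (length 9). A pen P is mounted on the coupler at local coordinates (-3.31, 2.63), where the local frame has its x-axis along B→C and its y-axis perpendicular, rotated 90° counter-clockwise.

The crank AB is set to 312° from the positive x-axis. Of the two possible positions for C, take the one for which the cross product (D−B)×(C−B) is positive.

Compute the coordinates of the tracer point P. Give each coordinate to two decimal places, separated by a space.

2.71 -7.20

A=(0,0), D=(4.00,0)
B = A + 4.00·(cos312°, sin312°) = (2.6765, -2.9726)
|BD| = 3.2539
circle(B,10.00) ∩ circle(D,9.00): a=4.5465, h=8.9067
  candidates: C₊=(-3.6109,4.8036) cross=28.981; C₋=(12.6624,-2.4418) cross=-28.981
  mode + wants cross > 0 → take C=(-3.6109,4.8036) (cross=28.981)
ex = (C−B)/|BC| = (-0.6287,0.7776); ey = (-0.7776,-0.6287)
P = B + -3.31·ex + 2.63·ey = (2.7125,-7.2001)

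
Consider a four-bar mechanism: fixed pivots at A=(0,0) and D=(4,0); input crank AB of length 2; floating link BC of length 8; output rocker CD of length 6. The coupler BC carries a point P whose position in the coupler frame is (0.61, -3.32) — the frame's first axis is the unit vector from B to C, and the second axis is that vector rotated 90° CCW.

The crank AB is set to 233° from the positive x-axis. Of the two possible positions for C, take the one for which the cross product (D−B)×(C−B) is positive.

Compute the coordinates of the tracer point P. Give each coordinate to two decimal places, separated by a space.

A=(0,0), D=(4.00,0)
B = A + 2.00·(cos233°, sin233°) = (-1.2036, -1.5973)
|BD| = 5.4433
circle(B,8.00) ∩ circle(D,6.00): a=5.2936, h=5.9981
  candidates: C₊=(2.0969,5.6902) cross=32.649; C₋=(5.6170,-5.7780) cross=-32.649
  mode + wants cross > 0 → take C=(2.0969,5.6902) (cross=32.649)
ex = (C−B)/|BC| = (0.4126,0.9109); ey = (-0.9109,0.4126)
P = B + 0.61·ex + -3.32·ey = (2.0723,-2.4113)

2.07 -2.41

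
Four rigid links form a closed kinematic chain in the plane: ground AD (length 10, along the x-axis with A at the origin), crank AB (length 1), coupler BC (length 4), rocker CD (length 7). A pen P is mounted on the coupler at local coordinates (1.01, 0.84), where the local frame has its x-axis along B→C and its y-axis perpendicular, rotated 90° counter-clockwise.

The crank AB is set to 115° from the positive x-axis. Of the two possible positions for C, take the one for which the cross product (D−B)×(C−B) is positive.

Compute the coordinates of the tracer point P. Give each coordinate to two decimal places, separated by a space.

A=(0,0), D=(10.00,0)
B = A + 1.00·(cos115°, sin115°) = (-0.4226, 0.9063)
|BD| = 10.4619
circle(B,4.00) ∩ circle(D,7.00): a=3.6538, h=1.6277
  candidates: C₊=(3.3585,2.2114) cross=17.029; C₋=(3.0765,-1.0318) cross=-17.029
  mode + wants cross > 0 → take C=(3.3585,2.2114) (cross=17.029)
ex = (C−B)/|BC| = (0.9453,0.3263); ey = (-0.3263,0.9453)
P = B + 1.01·ex + 0.84·ey = (0.2580,2.0299)

0.26 2.03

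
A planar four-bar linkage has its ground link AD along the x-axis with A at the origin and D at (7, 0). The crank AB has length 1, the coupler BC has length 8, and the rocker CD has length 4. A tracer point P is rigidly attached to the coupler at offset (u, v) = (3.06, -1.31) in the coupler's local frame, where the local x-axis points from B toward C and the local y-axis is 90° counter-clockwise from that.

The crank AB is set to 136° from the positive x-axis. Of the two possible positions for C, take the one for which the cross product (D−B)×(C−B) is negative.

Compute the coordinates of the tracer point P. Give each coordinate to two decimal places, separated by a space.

1.06 -2.12

A=(0,0), D=(7.00,0)
B = A + 1.00·(cos136°, sin136°) = (-0.7193, 0.6947)
|BD| = 7.7505
circle(B,8.00) ∩ circle(D,4.00): a=6.9718, h=3.9235
  candidates: C₊=(6.5761,3.9775) cross=30.409; C₋=(5.8728,-3.8379) cross=-30.409
  mode - wants cross < 0 → take C=(5.8728,-3.8379) (cross=-30.409)
ex = (C−B)/|BC| = (0.8240,-0.5666); ey = (0.5666,0.8240)
P = B + 3.06·ex + -1.31·ey = (1.0599,-2.1185)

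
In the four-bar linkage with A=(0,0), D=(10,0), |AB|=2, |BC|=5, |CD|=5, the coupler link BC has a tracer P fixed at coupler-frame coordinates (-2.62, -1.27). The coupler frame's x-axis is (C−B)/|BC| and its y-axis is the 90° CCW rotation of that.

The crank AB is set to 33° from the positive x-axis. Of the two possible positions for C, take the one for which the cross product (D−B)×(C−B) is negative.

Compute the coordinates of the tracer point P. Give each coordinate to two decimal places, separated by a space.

A=(0,0), D=(10.00,0)
B = A + 2.00·(cos33°, sin33°) = (1.6773, 1.0893)
|BD| = 8.3936
circle(B,5.00) ∩ circle(D,5.00): a=4.1968, h=2.7178
  candidates: C₊=(6.1914,3.2395) cross=22.813; C₋=(5.4860,-2.1502) cross=-22.813
  mode - wants cross < 0 → take C=(5.4860,-2.1502) (cross=-22.813)
ex = (C−B)/|BC| = (0.7617,-0.6479); ey = (0.6479,0.7617)
P = B + -2.62·ex + -1.27·ey = (-1.1412,1.8194)

-1.14 1.82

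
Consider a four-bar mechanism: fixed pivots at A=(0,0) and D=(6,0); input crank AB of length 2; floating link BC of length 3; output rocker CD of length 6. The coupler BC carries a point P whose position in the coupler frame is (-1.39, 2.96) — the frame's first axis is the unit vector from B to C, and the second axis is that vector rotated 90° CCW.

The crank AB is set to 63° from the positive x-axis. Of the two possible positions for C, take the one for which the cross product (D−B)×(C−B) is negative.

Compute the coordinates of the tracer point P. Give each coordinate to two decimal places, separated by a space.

4.13 2.33

A=(0,0), D=(6.00,0)
B = A + 2.00·(cos63°, sin63°) = (0.9080, 1.7820)
|BD| = 5.3948
circle(B,3.00) ∩ circle(D,6.00): a=0.1950, h=2.9937
  candidates: C₊=(2.0809,4.5432) cross=16.150; C₋=(0.1032,-1.1080) cross=-16.150
  mode - wants cross < 0 → take C=(0.1032,-1.1080) (cross=-16.150)
ex = (C−B)/|BC| = (-0.2683,-0.9633); ey = (0.9633,-0.2683)
P = B + -1.39·ex + 2.96·ey = (4.1324,2.3270)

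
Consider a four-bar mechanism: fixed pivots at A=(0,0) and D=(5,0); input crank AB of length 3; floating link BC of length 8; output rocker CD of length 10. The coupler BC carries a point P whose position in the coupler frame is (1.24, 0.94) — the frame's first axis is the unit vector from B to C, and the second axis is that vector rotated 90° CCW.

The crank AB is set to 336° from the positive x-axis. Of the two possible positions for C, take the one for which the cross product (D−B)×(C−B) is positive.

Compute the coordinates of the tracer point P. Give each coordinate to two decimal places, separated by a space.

1.29 -1.78

A=(0,0), D=(5.00,0)
B = A + 3.00·(cos336°, sin336°) = (2.7406, -1.2202)
|BD| = 2.5678
circle(B,8.00) ∩ circle(D,10.00): a=-5.7260, h=5.5869
  candidates: C₊=(-4.9524,0.9746) cross=14.346; C₋=(0.3573,-8.8570) cross=-14.346
  mode + wants cross > 0 → take C=(-4.9524,0.9746) (cross=14.346)
ex = (C−B)/|BC| = (-0.9616,0.2744); ey = (-0.2744,-0.9616)
P = B + 1.24·ex + 0.94·ey = (1.2903,-1.7839)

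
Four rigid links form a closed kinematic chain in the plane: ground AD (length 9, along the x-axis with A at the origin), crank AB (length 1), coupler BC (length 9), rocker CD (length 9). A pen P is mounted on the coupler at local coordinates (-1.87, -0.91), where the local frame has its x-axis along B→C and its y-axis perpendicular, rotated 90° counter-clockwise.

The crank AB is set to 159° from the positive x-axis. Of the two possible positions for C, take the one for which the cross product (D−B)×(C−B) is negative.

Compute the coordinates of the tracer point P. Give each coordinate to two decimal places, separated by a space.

A=(0,0), D=(9.00,0)
B = A + 1.00·(cos159°, sin159°) = (-0.9336, 0.3584)
|BD| = 9.9400
circle(B,9.00) ∩ circle(D,9.00): a=4.9700, h=7.5033
  candidates: C₊=(4.3037,7.6776) cross=74.583; C₋=(3.7627,-7.3192) cross=-74.583
  mode - wants cross < 0 → take C=(3.7627,-7.3192) (cross=-74.583)
ex = (C−B)/|BC| = (0.5218,-0.8531); ey = (0.8531,0.5218)
P = B + -1.87·ex + -0.91·ey = (-2.6856,1.4787)

-2.69 1.48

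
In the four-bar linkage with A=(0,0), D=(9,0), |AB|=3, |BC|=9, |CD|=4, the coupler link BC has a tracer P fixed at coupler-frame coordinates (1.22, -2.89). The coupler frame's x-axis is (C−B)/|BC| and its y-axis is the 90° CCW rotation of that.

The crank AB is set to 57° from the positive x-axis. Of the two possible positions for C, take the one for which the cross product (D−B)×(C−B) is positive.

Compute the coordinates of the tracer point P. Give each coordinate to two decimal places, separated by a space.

A=(0,0), D=(9.00,0)
B = A + 3.00·(cos57°, sin57°) = (1.6339, 2.5160)
|BD| = 7.7839
circle(B,9.00) ∩ circle(D,4.00): a=8.0672, h=3.9900
  candidates: C₊=(10.5578,3.6842) cross=31.058; C₋=(7.9784,-3.8673) cross=-31.058
  mode + wants cross > 0 → take C=(10.5578,3.6842) (cross=31.058)
ex = (C−B)/|BC| = (0.9915,0.1298); ey = (-0.1298,0.9915)
P = B + 1.22·ex + -2.89·ey = (3.2187,-0.1912)

3.22 -0.19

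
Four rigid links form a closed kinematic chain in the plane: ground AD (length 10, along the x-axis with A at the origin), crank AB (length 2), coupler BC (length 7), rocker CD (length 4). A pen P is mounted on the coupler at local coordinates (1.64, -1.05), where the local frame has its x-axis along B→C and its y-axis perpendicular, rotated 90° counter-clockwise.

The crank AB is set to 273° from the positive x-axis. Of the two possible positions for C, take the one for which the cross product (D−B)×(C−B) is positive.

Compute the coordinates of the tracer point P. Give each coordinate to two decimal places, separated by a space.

2.05 -2.13

A=(0,0), D=(10.00,0)
B = A + 2.00·(cos273°, sin273°) = (0.1047, -1.9973)
|BD| = 10.0949
circle(B,7.00) ∩ circle(D,4.00): a=6.6819, h=2.0861
  candidates: C₊=(6.2418,1.3696) cross=21.059; C₋=(7.0672,-2.7201) cross=-21.059
  mode + wants cross > 0 → take C=(6.2418,1.3696) (cross=21.059)
ex = (C−B)/|BC| = (0.8767,0.4810); ey = (-0.4810,0.8767)
P = B + 1.64·ex + -1.05·ey = (2.0475,-2.1290)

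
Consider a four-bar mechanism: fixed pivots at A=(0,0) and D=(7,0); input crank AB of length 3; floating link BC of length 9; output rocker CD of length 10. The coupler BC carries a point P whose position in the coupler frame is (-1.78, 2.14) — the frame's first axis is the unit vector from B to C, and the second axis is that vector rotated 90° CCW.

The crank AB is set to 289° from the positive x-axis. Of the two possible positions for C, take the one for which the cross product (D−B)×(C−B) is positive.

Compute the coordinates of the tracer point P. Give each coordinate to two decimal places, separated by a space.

-0.71 -5.05

A=(0,0), D=(7.00,0)
B = A + 3.00·(cos289°, sin289°) = (0.9767, -2.8366)
|BD| = 6.6578
circle(B,9.00) ∩ circle(D,10.00): a=1.9020, h=8.7967
  candidates: C₊=(-1.0504,5.9322) cross=58.567; C₋=(6.4453,-9.9846) cross=-58.567
  mode + wants cross > 0 → take C=(-1.0504,5.9322) (cross=58.567)
ex = (C−B)/|BC| = (-0.2252,0.9743); ey = (-0.9743,-0.2252)
P = B + -1.78·ex + 2.14·ey = (-0.7074,-5.0528)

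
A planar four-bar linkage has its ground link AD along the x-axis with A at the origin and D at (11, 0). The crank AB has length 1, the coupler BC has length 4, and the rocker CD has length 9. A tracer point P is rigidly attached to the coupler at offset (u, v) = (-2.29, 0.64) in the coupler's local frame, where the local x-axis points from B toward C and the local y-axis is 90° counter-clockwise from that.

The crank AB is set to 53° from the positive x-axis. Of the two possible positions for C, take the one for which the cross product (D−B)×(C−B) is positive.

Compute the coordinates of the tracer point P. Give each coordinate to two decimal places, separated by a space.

-1.26 -0.68

A=(0,0), D=(11.00,0)
B = A + 1.00·(cos53°, sin53°) = (0.6018, 0.7986)
|BD| = 10.4288
circle(B,4.00) ∩ circle(D,9.00): a=2.0980, h=3.4056
  candidates: C₊=(2.9545,4.0336) cross=35.517; C₋=(2.4329,-2.7576) cross=-35.517
  mode + wants cross > 0 → take C=(2.9545,4.0336) (cross=35.517)
ex = (C−B)/|BC| = (0.5882,0.8087); ey = (-0.8087,0.5882)
P = B + -2.29·ex + 0.64·ey = (-1.2627,-0.6769)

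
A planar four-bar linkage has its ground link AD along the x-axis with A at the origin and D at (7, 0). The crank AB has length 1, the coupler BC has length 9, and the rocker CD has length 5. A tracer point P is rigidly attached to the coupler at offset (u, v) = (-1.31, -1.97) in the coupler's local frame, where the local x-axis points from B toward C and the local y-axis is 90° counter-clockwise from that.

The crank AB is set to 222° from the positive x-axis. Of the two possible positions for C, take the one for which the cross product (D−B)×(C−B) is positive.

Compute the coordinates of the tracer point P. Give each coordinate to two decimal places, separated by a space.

A=(0,0), D=(7.00,0)
B = A + 1.00·(cos222°, sin222°) = (-0.7431, -0.6691)
|BD| = 7.7720
circle(B,9.00) ∩ circle(D,5.00): a=7.4887, h=4.9920
  candidates: C₊=(6.2879,4.9490) cross=38.798; C₋=(7.1475,-4.9978) cross=-38.798
  mode + wants cross > 0 → take C=(6.2879,4.9490) (cross=38.798)
ex = (C−B)/|BC| = (0.7812,0.6242); ey = (-0.6242,0.7812)
P = B + -1.31·ex + -1.97·ey = (-0.5368,-3.0259)

-0.54 -3.03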